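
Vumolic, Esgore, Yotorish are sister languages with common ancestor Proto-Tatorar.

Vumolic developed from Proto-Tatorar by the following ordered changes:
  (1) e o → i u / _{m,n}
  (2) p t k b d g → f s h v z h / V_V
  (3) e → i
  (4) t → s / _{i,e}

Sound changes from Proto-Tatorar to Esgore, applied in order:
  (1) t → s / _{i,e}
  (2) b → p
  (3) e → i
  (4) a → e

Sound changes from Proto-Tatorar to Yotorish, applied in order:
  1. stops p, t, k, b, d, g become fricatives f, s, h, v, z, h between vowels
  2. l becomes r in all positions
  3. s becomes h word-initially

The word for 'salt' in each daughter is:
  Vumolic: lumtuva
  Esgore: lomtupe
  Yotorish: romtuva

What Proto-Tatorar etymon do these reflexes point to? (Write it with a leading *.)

Position 1: Vumolic has l, Esgore has l, Yotorish has r. Vumolic preserves l here (none of its changes turn any other segment into l), so the proto-segment is *l.
Position 7: Vumolic has a, Esgore has e, Yotorish has a. Vumolic preserves a here (none of its changes turn any other segment into a), so the proto-segment is *a.
Position 2: Vumolic has u, Esgore has o, Yotorish has o. Esgore preserves o here (none of its changes turn any other segment into o), so the proto-segment is *o.
Continuing position by position gives *lomtuba; check it forward:
Vumolic: *lomtuba
  lomtuba → lumtuba   [pre-nasal raising]
  lumtuba → lumtuva   [intervocalic lenition]
  lumtuva (rule 3 does not apply)
  lumtuva (rule 4 does not apply)
  giving Vumolic lumtuva.
Esgore: *lomtuba > lomtupa > lomtupe  (by unconditioned shift, vowel merger)
Yotorish: start from *lomtuba.
  rule 1 (intervocalic lenition): lomtuba → lomtuva
  rule 2 (unconditioned shift): lomtuva → romtuva
  rule 3: no change — romtuva
  ⇒ Yotorish romtuva
No other proto-form is consistent with every reflex, so the reconstruction is *lomtuba.

*lomtuba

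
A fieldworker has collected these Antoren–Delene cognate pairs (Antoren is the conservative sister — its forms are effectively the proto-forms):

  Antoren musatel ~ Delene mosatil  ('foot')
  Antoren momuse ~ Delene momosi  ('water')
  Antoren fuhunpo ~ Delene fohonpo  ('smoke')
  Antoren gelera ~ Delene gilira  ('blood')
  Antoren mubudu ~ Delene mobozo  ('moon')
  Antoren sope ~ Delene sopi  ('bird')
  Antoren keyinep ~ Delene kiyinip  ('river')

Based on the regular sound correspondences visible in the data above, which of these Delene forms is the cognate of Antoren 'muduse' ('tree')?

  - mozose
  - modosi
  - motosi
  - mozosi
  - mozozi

mozosi

musatel ~ mosatil, momuse ~ momosi — Antoren u corresponds to Delene o after a consonant, before a consonant other than r, m, n, p, b, f, v.
mubudu ~ mobozo — Antoren d corresponds to Delene z between vowels (before a back vowel).
momuse ~ momosi, sope ~ sopi — Antoren e corresponds to Delene i word-finally.
Applying these to Antoren 'muduse':
  muduse → moduse   (u→o after a consonant, before a consonant other than r, m, n, p, b, f, v)
  moduse → mozuse   (d→z between vowels (before a back vowel))
  mozuse → mozose   (u→o after a consonant, before a consonant other than r, m, n, p, b, f, v)
  mozose → mozosi   (e→i word-finally)
So the Delene cognate is 'mozosi'.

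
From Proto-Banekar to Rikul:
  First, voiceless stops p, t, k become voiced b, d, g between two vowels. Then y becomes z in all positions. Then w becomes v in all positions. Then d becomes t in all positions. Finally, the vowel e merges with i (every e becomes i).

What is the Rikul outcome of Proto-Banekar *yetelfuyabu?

zitilfuzabu

Rikul: *yetelfuyabu > yedelfuyabu > zedelfuzabu > zetelfuzabu > zitilfuzabu  (by intervocalic voicing, unconditioned shift, unconditioned shift, vowel merger)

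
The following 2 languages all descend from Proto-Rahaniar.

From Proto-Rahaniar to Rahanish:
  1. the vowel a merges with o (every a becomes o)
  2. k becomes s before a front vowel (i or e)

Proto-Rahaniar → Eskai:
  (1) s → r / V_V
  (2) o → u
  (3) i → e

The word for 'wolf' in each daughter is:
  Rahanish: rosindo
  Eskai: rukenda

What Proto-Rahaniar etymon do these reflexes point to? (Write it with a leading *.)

Position 2: Rahanish has o, Eskai has u. Taking the neighbouring segments as reconstructed: Rahanish o could go back to *a or *o; Eskai u could go back to *o or *u — the one source consistent with every daughter is *o.
Position 4: Rahanish has i, Eskai has e. Rahanish preserves i here (none of its changes turn any other segment into i), so the proto-segment is *i.
Verify the candidate proto-form against each daughter:
Rahanish: *rokinda > rokindo > rosindo  (by vowel merger, palatalisation)
Eskai: *rokinda
  rokinda (rule 1 does not apply)
  rokinda → rukinda   [vowel merger]
  rukinda → rukenda   [vowel merger]
  giving Eskai rukenda.
Only *rokinda yields all of Rahanish rosindo, Eskai rukenda.

*rokinda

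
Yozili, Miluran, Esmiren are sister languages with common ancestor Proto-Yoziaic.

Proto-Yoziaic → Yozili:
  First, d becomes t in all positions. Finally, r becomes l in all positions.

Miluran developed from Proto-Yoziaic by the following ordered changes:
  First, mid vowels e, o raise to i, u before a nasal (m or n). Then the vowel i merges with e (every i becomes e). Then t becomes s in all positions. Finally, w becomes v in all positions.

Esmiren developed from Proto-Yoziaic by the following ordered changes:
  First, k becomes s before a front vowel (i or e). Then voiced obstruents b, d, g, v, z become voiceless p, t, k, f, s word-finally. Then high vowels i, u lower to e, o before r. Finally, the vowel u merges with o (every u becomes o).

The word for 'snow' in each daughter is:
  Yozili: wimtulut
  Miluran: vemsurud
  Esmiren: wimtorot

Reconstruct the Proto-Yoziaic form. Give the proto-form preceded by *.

*wimturud

Position 6: Yozili has l, Miluran has r, Esmiren has r. Miluran preserves r here (none of its changes turn any other segment into r), so the proto-segment is *r.
Position 8: Yozili has t, Miluran has d, Esmiren has t. Miluran preserves d here (none of its changes turn any other segment into d), so the proto-segment is *d.
Continuing position by position gives *wimturud; check it forward:
Yozili: *wimturud
  wimturud → wimturut   [unconditioned shift]
  wimturut → wimtulut   [unconditioned shift]
  giving Yozili wimtulut.
Miluran: *wimturud
  wimturud (rule 1 does not apply)
  wimturud → wemturud   [vowel merger]
  wemturud → wemsurud   [unconditioned shift]
  wemsurud → vemsurud   [unconditioned shift]
  giving Miluran vemsurud.
Esmiren: *wimturud
  wimturud (rule 1 does not apply)
  wimturud → wimturut   [final devoicing]
  wimturut → wimtorut   [pre-rhotic lowering]
  wimtorut → wimtorot   [vowel merger]
  giving Esmiren wimtorot.
No other proto-form is consistent with every reflex, so the reconstruction is *wimturud.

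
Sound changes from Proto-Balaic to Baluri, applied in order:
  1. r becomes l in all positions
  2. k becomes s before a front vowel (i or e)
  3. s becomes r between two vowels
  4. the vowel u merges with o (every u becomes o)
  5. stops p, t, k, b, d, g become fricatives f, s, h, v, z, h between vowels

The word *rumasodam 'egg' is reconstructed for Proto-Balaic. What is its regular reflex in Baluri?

lomarozam

Baluri: *rumasodam
  rumasodam → lumasodam   [unconditioned shift]
  lumasodam (rule 2 does not apply)
  lumasodam → lumarodam   [rhotacism]
  lumarodam → lomarodam   [vowel merger]
  lomarodam → lomarozam   [intervocalic lenition]
  giving Baluri lomarozam.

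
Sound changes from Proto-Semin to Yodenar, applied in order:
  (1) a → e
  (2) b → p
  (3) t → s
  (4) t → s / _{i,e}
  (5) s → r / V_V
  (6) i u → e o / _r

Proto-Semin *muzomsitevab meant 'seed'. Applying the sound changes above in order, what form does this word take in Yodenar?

Yodenar: *muzomsitevab > muzomsiteveb > muzomsitevep > muzomsisevep > muzomsirevep > muzomserevep  (by vowel merger, unconditioned shift, unconditioned shift, rhotacism, pre-rhotic lowering)

muzomserevep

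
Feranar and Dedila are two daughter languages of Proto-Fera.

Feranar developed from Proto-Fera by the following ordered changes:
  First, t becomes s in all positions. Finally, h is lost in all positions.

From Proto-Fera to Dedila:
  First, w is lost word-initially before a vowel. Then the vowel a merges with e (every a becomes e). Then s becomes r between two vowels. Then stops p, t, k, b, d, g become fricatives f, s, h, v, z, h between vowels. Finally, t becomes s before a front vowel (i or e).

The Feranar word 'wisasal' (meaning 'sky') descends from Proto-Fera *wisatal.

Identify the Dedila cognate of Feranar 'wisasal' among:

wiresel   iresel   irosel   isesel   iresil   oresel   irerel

iresel

Dedila: start from *wisatal.
  rule 1 (glide loss): wisatal → isatal
  rule 2 (vowel merger): isatal → isetel
  rule 3 (rhotacism): isetel → iretel
  rule 4 (intervocalic lenition): iretel → iresel
  rule 5: no change — iresel
  ⇒ Dedila iresel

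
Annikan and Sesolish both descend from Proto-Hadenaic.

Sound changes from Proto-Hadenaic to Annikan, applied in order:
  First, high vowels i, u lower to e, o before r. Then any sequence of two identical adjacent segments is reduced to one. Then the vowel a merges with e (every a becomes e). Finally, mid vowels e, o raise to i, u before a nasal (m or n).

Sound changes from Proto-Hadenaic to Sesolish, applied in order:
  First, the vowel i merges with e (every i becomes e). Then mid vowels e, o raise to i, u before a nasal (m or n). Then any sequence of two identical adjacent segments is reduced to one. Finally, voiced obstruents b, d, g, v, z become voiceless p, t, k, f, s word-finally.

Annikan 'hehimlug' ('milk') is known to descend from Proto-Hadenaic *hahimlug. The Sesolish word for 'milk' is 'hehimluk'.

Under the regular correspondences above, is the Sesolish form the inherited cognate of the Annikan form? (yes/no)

no

Derive the expected Sesolish reflex of *hahimlug:
Sesolish: *hahimlug > hahemlug > hahimlug > hahimluk  (by vowel merger, pre-nasal raising, final devoicing)
The regular Sesolish reflex would be 'hahimluk', but the attested form is 'hehimluk'. The correspondence is irregular, so they are not cognates (the Sesolish form has a different source).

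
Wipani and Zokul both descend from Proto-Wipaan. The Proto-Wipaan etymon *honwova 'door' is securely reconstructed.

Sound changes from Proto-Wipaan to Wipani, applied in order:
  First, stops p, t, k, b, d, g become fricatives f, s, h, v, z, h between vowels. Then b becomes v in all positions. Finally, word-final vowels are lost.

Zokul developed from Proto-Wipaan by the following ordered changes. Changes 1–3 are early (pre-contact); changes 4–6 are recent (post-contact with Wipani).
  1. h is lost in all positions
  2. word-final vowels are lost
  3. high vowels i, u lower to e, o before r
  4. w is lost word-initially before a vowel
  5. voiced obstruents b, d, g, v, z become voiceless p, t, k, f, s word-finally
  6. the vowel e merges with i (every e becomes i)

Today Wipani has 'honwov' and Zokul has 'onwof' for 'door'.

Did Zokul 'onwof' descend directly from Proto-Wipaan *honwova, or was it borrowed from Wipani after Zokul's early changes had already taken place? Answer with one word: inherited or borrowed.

inherited

If inherited, *honwova would pass through all of Zokul's changes:
Zokul: start from *honwova.
  rule 1 (h-loss): honwova → onwova
  rule 2 (apocope): onwova → onwov
  rule 3: no change — onwov
  rule 4: no change — onwov
  rule 5 (final devoicing): onwov → onwof
  rule 6: no change — onwof
  ⇒ Zokul onwof
If borrowed from Wipani 'honwov' after the early changes, it would undergo only the recent ones:
  rule 4 (glide loss): no change (honwov)
  rule 5 (final devoicing): honwov → honwof
  rule 6 (vowel merger): no change (honwof)
  ⇒ as a loan: honwof
Zokul 'onwof' matches the inherited outcome exactly, so it is an inherited cognate, not a loan.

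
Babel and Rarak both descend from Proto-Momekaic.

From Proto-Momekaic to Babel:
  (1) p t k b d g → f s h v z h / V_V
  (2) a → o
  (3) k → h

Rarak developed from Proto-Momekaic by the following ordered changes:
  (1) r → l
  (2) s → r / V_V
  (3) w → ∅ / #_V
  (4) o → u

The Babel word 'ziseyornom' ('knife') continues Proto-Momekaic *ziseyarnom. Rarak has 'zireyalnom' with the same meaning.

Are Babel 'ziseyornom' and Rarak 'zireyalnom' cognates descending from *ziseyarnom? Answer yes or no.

no

Derive the expected Rarak reflex of *ziseyarnom:
Rarak: *ziseyarnom
  ziseyarnom → ziseyalnom   [unconditioned shift]
  ziseyalnom → zireyalnom   [rhotacism]
  zireyalnom (rule 3 does not apply)
  zireyalnom → zireyalnum   [vowel merger]
  giving Rarak zireyalnum.
The regular Rarak reflex would be 'zireyalnum', but the attested form is 'zireyalnom'. The correspondence is irregular, so they are not cognates (the Rarak form has a different source).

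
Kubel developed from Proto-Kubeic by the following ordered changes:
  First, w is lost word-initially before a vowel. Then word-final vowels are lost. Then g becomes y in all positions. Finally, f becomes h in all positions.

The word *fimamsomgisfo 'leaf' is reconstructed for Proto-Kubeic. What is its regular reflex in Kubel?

himamsomyish

Kubel: start from *fimamsomgisfo.
  rule 1: no change — fimamsomgisfo
  rule 2 (apocope): fimamsomgisfo → fimamsomgisf
  rule 3 (unconditioned shift): fimamsomgisf → fimamsomyisf
  rule 4 (unconditioned shift): fimamsomyisf → himamsomyish
  ⇒ Kubel himamsomyish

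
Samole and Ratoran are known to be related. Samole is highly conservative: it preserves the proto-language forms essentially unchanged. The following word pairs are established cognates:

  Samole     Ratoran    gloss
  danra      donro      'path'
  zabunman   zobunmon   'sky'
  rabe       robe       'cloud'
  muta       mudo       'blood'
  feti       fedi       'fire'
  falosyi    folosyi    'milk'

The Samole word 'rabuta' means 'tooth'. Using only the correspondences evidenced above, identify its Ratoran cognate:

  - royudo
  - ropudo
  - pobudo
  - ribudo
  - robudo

zabunman ~ zobunmon, rabe ~ robe — Samole a corresponds to Ratoran o after a consonant, before a labial obstruent.
muta ~ mudo — Samole t corresponds to Ratoran d between vowels (before a back vowel).
danra ~ donro, muta ~ mudo — Samole a corresponds to Ratoran o word-finally.
Applying these to Samole 'rabuta':
  rabuta → robuta   (a→o after a consonant, before a labial obstruent)
  robuta → robuda   (t→d between vowels (before a back vowel))
  robuda → robudo   (a→o word-finally)
So the Ratoran cognate is 'robudo'.

robudo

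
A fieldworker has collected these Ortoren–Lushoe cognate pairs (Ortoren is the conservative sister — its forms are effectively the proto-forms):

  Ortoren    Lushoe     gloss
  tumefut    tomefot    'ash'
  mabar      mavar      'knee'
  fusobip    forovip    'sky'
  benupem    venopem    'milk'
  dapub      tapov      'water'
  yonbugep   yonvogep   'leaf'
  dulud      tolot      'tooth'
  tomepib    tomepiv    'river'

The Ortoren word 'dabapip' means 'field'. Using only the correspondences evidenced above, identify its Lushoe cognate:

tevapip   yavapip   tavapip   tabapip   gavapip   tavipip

tavapip

dapub ~ tapov — Ortoren d corresponds to Lushoe t word-initially before a back vowel.
mabar ~ mavar — Ortoren b corresponds to Lushoe v between vowels (before a back vowel).
Applying these to Ortoren 'dabapip':
  dabapip → tabapip   (d→t word-initially before a back vowel)
  tabapip → tavapip   (b→v between vowels (before a back vowel))
So the Lushoe cognate is 'tavapip'.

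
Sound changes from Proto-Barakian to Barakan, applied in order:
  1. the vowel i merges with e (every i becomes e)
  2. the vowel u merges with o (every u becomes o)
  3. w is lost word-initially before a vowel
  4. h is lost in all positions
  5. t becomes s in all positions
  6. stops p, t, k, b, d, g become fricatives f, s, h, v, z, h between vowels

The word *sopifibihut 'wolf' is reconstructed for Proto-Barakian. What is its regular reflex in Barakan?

Barakan: *sopifibihut
  sopifibihut → sopefebehut   [vowel merger]
  sopefebehut → sopefebehot   [vowel merger]
  sopefebehot (rule 3 does not apply)
  sopefebehot → sopefebeot   [h-loss]
  sopefebeot → sopefebeos   [unconditioned shift]
  sopefebeos → sofefeveos   [intervocalic lenition]
  giving Barakan sofefeveos.

sofefeveos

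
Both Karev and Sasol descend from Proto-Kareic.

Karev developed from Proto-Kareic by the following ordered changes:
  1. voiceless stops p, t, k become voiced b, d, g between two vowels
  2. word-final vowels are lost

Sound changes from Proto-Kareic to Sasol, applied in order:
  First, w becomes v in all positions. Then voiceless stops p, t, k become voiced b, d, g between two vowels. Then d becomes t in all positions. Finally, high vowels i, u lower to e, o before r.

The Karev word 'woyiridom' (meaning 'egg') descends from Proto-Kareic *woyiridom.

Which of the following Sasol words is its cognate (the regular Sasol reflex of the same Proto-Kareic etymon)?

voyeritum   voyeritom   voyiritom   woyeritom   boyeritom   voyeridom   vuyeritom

Sasol: start from *woyiridom.
  rule 1 (unconditioned shift): woyiridom → voyiridom
  rule 2: no change — voyiridom
  rule 3 (unconditioned shift): voyiridom → voyiritom
  rule 4 (pre-rhotic lowering): voyiritom → voyeritom
  ⇒ Sasol voyeritom
Among the options, 'voyeritom' alone shows every Sasol change applied in order.

voyeritom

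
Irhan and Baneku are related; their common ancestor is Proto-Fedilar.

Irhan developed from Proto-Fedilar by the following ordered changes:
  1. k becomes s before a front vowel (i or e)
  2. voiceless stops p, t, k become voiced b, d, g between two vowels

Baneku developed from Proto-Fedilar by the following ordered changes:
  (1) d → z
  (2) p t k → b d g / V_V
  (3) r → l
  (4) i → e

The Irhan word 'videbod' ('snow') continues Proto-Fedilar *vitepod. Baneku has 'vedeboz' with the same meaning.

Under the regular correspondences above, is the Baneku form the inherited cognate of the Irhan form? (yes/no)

Derive the expected Baneku reflex of *vitepod:
Baneku: start from *vitepod.
  rule 1 (unconditioned shift): vitepod → vitepoz
  rule 2 (intervocalic voicing): vitepoz → videboz
  rule 3: no change — videboz
  rule 4 (vowel merger): videboz → vedeboz
  ⇒ Baneku vedeboz
Baneku 'vedeboz' matches the regular reflex exactly, so the pair is cognate.

yes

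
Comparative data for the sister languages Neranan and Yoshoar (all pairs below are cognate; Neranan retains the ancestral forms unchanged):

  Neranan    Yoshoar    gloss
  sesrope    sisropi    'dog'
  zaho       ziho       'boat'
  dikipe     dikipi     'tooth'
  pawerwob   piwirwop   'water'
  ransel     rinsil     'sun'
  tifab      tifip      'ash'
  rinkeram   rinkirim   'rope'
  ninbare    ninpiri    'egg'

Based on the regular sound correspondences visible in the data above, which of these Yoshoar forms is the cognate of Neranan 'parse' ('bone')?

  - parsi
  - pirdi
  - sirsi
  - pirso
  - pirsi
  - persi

pirsi

ninbare ~ ninpiri — Neranan a corresponds to Yoshoar i after a consonant, before r.
sesrope ~ sisropi, dikipe ~ dikipi — Neranan e corresponds to Yoshoar i word-finally.
Applying these to Neranan 'parse':
  parse → pirse   (a→i after a consonant, before r)
  pirse → pirsi   (e→i word-finally)
So the Yoshoar cognate is 'pirsi'.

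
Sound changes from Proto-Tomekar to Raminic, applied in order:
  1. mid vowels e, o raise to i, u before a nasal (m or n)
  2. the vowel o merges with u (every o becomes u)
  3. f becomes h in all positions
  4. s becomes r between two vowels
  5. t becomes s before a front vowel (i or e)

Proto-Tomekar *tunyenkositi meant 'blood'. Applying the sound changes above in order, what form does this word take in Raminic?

Raminic: *tunyenkositi > tunyinkositi > tunyinkusiti > tunyinkuriti > tunyinkurisi  (by pre-nasal raising, vowel merger, rhotacism, palatalisation)

tunyinkurisi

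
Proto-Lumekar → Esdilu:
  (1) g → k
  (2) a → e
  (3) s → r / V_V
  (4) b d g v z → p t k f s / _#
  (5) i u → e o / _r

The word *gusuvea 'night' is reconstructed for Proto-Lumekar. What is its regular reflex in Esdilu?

koruvee

Esdilu: *gusuvea > kusuvea > kusuvee > kuruvee > koruvee  (by unconditioned shift, vowel merger, rhotacism, pre-rhotic lowering)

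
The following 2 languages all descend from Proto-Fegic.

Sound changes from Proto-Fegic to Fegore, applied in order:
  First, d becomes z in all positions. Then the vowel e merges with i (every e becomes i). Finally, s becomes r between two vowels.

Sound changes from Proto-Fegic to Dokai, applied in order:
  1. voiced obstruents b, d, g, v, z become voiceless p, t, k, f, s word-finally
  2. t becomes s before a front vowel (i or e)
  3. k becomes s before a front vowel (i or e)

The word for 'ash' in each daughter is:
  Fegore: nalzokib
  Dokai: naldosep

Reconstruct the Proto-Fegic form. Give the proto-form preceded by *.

Position 6: Fegore has k, Dokai has s. Fegore preserves k here (none of its changes turn any other segment into k), so the proto-segment is *k.
Position 8: Fegore has b, Dokai has p. Fegore preserves b here (none of its changes turn any other segment into b), so the proto-segment is *b.
Position 4: Fegore has z, Dokai has d. Dokai preserves d here (none of its changes turn any other segment into d), so the proto-segment is *d.
Verify the candidate proto-form against each daughter:
Fegore: *naldokeb > nalzokeb > nalzokib  (by unconditioned shift, vowel merger)
Dokai: *naldokeb > naldokep > naldosep  (by final devoicing, palatalisation)
*naldokeb is the unique common source.

*naldokeb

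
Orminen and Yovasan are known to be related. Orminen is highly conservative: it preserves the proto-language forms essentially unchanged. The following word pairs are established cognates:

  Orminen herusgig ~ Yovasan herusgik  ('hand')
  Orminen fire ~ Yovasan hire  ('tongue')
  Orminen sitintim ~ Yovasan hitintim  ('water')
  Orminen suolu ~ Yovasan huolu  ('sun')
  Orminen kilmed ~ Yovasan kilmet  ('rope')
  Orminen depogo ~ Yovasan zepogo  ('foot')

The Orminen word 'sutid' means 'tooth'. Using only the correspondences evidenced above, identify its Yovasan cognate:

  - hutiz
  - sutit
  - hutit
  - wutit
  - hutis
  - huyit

suolu ~ huolu — Orminen s corresponds to Yovasan h word-initially before a back vowel.
kilmed ~ kilmet — Orminen d corresponds to Yovasan t word-finally.
Applying these to Orminen 'sutid':
  sutid → hutid   (s→h word-initially before a back vowel)
  hutid → hutit   (d→t word-finally)
So the Yovasan cognate is 'hutit'.

hutit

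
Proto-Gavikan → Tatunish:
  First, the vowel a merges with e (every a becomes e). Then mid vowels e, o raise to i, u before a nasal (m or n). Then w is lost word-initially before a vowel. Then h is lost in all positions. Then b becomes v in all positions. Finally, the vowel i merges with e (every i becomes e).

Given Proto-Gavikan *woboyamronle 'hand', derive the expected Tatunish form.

ovoyemrunle

Tatunish: start from *woboyamronle.
  rule 1 (vowel merger): woboyamronle → woboyemronle
  rule 2 (pre-nasal raising): woboyemronle → woboyimrunle
  rule 3 (glide loss): woboyimrunle → oboyimrunle
  rule 4: no change — oboyimrunle
  rule 5 (unconditioned shift): oboyimrunle → ovoyimrunle
  rule 6 (vowel merger): ovoyimrunle → ovoyemrunle
  ⇒ Tatunish ovoyemrunle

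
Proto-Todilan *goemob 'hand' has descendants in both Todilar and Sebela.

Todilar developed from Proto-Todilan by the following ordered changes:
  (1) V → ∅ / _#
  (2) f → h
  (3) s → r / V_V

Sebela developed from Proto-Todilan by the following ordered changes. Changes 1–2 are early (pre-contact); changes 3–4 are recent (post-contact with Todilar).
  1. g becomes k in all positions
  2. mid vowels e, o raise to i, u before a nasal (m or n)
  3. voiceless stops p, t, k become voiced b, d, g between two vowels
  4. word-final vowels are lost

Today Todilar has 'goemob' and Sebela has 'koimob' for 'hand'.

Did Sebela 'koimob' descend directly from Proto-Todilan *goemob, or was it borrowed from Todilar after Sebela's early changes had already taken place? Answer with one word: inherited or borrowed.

If inherited, *goemob would pass through all of Sebela's changes:
Sebela: *goemob
  goemob → koemob   [unconditioned shift]
  koemob → koimob   [pre-nasal raising]
  koimob (rule 3 does not apply)
  koimob (rule 4 does not apply)
  giving Sebela koimob.
If borrowed from Todilar 'goemob' after the early changes, it would undergo only the recent ones:
  rule 3 (intervocalic voicing): no change (goemob)
  rule 4 (apocope): no change (goemob)
  ⇒ as a loan: goemob
Sebela 'koimob' matches the inherited outcome exactly, so it is an inherited cognate, not a loan.

inherited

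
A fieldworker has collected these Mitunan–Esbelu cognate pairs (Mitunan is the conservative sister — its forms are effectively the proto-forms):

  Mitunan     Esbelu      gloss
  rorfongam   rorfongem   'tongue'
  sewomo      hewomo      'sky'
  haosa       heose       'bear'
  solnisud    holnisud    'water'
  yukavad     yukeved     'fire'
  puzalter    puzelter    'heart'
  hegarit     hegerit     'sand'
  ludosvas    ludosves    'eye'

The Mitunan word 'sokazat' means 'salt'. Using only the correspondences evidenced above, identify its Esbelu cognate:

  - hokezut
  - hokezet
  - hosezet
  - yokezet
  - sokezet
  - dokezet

hokezet

solnisud ~ holnisud — Mitunan s corresponds to Esbelu h word-initially before a back vowel.
yukavad ~ yukeved, puzalter ~ puzelter — Mitunan a corresponds to Esbelu e after a consonant, before a consonant other than r, m, n, p, b, f, v.
Applying these to Mitunan 'sokazat':
  sokazat → hokazat   (s→h word-initially before a back vowel)
  hokazat → hokezat   (a→e after a consonant, before a consonant other than r, m, n, p, b, f, v)
  hokezat → hokezet   (a→e after a consonant, before a consonant other than r, m, n, p, b, f, v)
So the Esbelu cognate is 'hokezet'.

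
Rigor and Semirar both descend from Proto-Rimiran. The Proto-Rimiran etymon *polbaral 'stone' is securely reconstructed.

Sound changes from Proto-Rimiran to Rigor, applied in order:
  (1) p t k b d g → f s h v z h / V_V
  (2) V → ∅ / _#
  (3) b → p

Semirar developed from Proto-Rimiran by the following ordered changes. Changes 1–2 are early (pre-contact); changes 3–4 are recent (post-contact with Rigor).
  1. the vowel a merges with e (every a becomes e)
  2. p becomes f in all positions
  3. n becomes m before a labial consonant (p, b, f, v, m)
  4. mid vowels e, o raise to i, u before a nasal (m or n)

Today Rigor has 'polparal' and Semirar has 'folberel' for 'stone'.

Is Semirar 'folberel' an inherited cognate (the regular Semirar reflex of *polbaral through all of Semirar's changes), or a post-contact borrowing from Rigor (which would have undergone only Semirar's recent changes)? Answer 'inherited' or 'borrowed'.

If inherited, *polbaral would pass through all of Semirar's changes:
Semirar: *polbaral > polberel > folberel  (by vowel merger, unconditioned shift)
If borrowed from Rigor 'polparal' after the early changes, it would undergo only the recent ones:
  rule 3 (nasal place assimilation): no change (polparal)
  rule 4 (pre-nasal raising): no change (polparal)
  ⇒ as a loan: polparal
Semirar 'folberel' matches the inherited outcome exactly, so it is an inherited cognate, not a loan.

inherited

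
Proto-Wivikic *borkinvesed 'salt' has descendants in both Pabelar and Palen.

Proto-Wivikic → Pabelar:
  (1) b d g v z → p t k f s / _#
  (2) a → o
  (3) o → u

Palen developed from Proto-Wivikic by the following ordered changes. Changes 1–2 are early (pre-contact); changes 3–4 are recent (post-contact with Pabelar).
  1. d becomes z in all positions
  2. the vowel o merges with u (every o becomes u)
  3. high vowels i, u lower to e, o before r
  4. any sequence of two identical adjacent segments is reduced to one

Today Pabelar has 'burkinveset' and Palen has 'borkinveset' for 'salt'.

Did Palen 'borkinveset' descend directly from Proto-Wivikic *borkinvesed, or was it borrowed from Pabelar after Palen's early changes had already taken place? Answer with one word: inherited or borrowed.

borrowed

If inherited, *borkinvesed would pass through all of Palen's changes:
Palen: start from *borkinvesed.
  rule 1 (unconditioned shift): borkinvesed → borkinvesez
  rule 2 (vowel merger): borkinvesez → burkinvesez
  rule 3 (pre-rhotic lowering): burkinvesez → borkinvesez
  rule 4: no change — borkinvesez
  ⇒ Palen borkinvesez
If borrowed from Pabelar 'burkinveset' after the early changes, it would undergo only the recent ones:
  rule 3 (pre-rhotic lowering): burkinveset → borkinveset
  rule 4 (degemination): no change (borkinveset)
  ⇒ as a loan: borkinveset
Palen 'borkinveset' matches the loan outcome 'borkinveset', not the inherited 'borkinvesez' — it skipped the early Palen changes, so it was borrowed from Pabelar.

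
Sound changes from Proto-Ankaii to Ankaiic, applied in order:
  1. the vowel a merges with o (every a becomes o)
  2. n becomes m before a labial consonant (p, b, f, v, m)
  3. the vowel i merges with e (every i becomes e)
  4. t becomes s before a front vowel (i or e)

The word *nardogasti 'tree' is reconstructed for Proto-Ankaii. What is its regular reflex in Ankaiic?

Ankaiic: start from *nardogasti.
  rule 1 (vowel merger): nardogasti → nordogosti
  rule 2: no change — nordogosti
  rule 3 (vowel merger): nordogosti → nordogoste
  rule 4 (palatalisation): nordogoste → nordogosse
  ⇒ Ankaiic nordogosse

nordogosse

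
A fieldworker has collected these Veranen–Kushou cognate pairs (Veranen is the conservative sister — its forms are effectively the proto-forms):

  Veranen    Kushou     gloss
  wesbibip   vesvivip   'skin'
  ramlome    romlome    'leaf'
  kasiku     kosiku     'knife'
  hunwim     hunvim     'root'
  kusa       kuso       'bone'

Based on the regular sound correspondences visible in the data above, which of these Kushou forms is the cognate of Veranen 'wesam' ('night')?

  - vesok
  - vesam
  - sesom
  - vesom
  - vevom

wesbibip ~ vesvivip — Veranen w corresponds to Kushou v word-initially before a front vowel.
ramlome ~ romlome — Veranen a corresponds to Kushou o after a consonant, before a nasal.
Applying these to Veranen 'wesam':
  wesam → vesam   (w→v word-initially before a front vowel)
  vesam → vesom   (a→o after a consonant, before a nasal)
So the Kushou cognate is 'vesom'.

vesom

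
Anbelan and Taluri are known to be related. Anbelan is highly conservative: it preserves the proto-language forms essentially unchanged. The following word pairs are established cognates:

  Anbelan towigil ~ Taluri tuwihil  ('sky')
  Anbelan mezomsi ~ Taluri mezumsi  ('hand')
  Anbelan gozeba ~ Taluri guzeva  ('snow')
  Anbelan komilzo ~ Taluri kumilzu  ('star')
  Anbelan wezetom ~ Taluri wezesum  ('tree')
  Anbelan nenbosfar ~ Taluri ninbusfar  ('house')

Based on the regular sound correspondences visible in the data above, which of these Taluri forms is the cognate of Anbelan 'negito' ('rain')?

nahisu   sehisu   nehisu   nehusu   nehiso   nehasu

nehisu

towigil ~ tuwihil — Anbelan g corresponds to Taluri h between vowels (before a front vowel).
wezetom ~ wezesum — Anbelan t corresponds to Taluri s between vowels (before a back vowel).
komilzo ~ kumilzu — Anbelan o corresponds to Taluri u word-finally.
Applying these to Anbelan 'negito':
  negito → nehito   (g→h between vowels (before a front vowel))
  nehito → nehiso   (t→s between vowels (before a back vowel))
  nehiso → nehisu   (o→u word-finally)
So the Taluri cognate is 'nehisu'.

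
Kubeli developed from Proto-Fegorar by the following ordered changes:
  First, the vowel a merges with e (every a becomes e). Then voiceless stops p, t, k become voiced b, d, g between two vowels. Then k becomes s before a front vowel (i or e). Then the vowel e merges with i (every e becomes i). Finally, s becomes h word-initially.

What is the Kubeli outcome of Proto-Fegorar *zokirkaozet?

Kubeli: *zokirkaozet
  zokirkaozet → zokirkeozet   [vowel merger]
  zokirkeozet → zogirkeozet   [intervocalic voicing]
  zogirkeozet → zogirseozet   [palatalisation]
  zogirseozet → zogirsiozit   [vowel merger]
  zogirsiozit (rule 5 does not apply)
  giving Kubeli zogirsiozit.

zogirsiozit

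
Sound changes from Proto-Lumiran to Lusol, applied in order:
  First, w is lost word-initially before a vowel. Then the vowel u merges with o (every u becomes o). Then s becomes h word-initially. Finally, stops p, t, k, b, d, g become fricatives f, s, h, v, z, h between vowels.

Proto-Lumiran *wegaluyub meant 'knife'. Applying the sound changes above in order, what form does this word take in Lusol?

Lusol: start from *wegaluyub.
  rule 1 (glide loss): wegaluyub → egaluyub
  rule 2 (vowel merger): egaluyub → egaloyob
  rule 3: no change — egaloyob
  rule 4 (intervocalic lenition): egaloyob → ehaloyob
  ⇒ Lusol ehaloyob

ehaloyob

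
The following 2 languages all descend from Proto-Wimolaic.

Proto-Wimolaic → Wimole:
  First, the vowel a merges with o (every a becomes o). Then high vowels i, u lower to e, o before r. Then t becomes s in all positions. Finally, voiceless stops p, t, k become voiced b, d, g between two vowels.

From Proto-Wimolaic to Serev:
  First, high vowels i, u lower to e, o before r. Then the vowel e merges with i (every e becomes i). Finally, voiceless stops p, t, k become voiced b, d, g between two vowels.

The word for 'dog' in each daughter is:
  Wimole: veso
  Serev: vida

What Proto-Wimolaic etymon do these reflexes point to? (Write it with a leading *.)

Position 4: Wimole has o, Serev has a. Serev preserves a here (none of its changes turn any other segment into a), so the proto-segment is *a.
Position 3: Wimole has s, Serev has d. Taking the neighbouring segments as reconstructed: Wimole s could go back to *t or *s; Serev d could go back to *t or *d — the one source consistent with every daughter is *t.
Position 2: Wimole has e, Serev has i. Taking the neighbouring segments as reconstructed: Wimole e can only go back to *e; Serev i could go back to *e or *i — the one source consistent with every daughter is *e.
Verify the candidate proto-form against each daughter:
Wimole: start from *veta.
  rule 1 (vowel merger): veta → veto
  rule 2: no change — veto
  rule 3 (unconditioned shift): veto → veso
  rule 4: no change — veso
  ⇒ Wimole veso
Serev: start from *veta.
  rule 1: no change — veta
  rule 2 (vowel merger): veta → vita
  rule 3 (intervocalic voicing): vita → vida
  ⇒ Serev vida
*veta is the unique common source.

*veta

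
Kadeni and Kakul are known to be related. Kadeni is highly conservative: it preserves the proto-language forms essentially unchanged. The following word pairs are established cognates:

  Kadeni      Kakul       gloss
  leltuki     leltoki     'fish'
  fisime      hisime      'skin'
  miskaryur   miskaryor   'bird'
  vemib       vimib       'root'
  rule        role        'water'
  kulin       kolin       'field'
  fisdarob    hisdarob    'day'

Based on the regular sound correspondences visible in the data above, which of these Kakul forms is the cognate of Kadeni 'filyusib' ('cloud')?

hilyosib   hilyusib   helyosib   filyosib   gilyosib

fisime ~ hisime, fisdarob ~ hisdarob — Kadeni f corresponds to Kakul h word-initially before a front vowel.
leltuki ~ leltoki, rule ~ role — Kadeni u corresponds to Kakul o after a consonant, before a consonant other than r, m, n, p, b, f, v.
Applying these to Kadeni 'filyusib':
  filyusib → hilyusib   (f→h word-initially before a front vowel)
  hilyusib → hilyosib   (u→o after a consonant, before a consonant other than r, m, n, p, b, f, v)
So the Kakul cognate is 'hilyosib'.

hilyosib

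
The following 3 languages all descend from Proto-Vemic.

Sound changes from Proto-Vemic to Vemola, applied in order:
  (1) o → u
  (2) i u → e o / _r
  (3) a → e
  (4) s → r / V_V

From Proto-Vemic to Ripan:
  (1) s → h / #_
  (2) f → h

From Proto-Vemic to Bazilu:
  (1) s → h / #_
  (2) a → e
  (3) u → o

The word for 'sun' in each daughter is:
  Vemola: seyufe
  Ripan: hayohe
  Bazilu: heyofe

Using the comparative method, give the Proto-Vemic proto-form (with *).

Position 5: Vemola has f, Ripan has h, Bazilu has f. Vemola preserves f here (none of its changes turn any other segment into f), so the proto-segment is *f.
Position 4: Vemola has u, Ripan has o, Bazilu has o. Ripan preserves o here (none of its changes turn any other segment into o), so the proto-segment is *o.
Verify the candidate proto-form against each daughter:
Vemola: start from *sayofe.
  rule 1 (vowel merger): sayofe → sayufe
  rule 2: no change — sayufe
  rule 3 (vowel merger): sayufe → seyufe
  rule 4: no change — seyufe
  ⇒ Vemola seyufe
Ripan: start from *sayofe.
  rule 1 (debuccalisation): sayofe → hayofe
  rule 2 (unconditioned shift): hayofe → hayohe
  ⇒ Ripan hayohe
Bazilu: *sayofe > hayofe > heyofe  (by debuccalisation, vowel merger)
Only *sayofe yields all of Vemola seyufe, Ripan hayohe, Bazilu heyofe.

*sayofe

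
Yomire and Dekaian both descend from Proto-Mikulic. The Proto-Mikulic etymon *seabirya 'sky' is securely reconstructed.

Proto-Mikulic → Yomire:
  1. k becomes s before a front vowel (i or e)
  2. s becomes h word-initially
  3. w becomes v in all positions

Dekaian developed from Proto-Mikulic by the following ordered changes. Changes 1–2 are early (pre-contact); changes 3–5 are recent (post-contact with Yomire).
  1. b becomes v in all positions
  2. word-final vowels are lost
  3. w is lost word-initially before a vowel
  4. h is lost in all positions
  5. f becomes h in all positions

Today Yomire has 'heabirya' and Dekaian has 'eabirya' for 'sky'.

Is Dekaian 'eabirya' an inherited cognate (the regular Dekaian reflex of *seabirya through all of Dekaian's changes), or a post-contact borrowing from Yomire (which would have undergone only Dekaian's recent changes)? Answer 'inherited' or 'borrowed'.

If inherited, *seabirya would pass through all of Dekaian's changes:
Dekaian: *seabirya > seavirya > seaviry  (by unconditioned shift, apocope)
If borrowed from Yomire 'heabirya' after the early changes, it would undergo only the recent ones:
  rule 3 (glide loss): no change (heabirya)
  rule 4 (h-loss): heabirya → eabirya
  rule 5 (unconditioned shift): no change (eabirya)
  ⇒ as a loan: eabirya
Dekaian 'eabirya' matches the loan outcome 'eabirya', not the inherited 'seaviry' — it skipped the early Dekaian changes, so it was borrowed from Yomire.

borrowed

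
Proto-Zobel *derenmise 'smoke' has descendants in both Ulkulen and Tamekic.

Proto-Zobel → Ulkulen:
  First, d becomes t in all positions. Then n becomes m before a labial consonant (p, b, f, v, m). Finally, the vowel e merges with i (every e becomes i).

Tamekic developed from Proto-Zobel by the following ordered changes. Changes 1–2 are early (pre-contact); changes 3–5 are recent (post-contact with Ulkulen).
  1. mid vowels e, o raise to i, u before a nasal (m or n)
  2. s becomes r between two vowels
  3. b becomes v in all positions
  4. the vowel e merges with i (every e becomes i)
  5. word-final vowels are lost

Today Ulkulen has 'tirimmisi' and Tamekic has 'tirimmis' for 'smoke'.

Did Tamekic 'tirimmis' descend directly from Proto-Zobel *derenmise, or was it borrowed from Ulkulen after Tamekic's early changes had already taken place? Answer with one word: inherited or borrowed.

borrowed

If inherited, *derenmise would pass through all of Tamekic's changes:
Tamekic: start from *derenmise.
  rule 1 (pre-nasal raising): derenmise → derinmise
  rule 2 (rhotacism): derinmise → derinmire
  rule 3: no change — derinmire
  rule 4 (vowel merger): derinmire → dirinmiri
  rule 5 (apocope): dirinmiri → dirinmir
  ⇒ Tamekic dirinmir
If borrowed from Ulkulen 'tirimmisi' after the early changes, it would undergo only the recent ones:
  rule 3 (unconditioned shift): no change (tirimmisi)
  rule 4 (vowel merger): no change (tirimmisi)
  rule 5 (apocope): tirimmisi → tirimmis
  ⇒ as a loan: tirimmis
Tamekic 'tirimmis' matches the loan outcome 'tirimmis', not the inherited 'dirinmir' — it skipped the early Tamekic changes, so it was borrowed from Ulkulen.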